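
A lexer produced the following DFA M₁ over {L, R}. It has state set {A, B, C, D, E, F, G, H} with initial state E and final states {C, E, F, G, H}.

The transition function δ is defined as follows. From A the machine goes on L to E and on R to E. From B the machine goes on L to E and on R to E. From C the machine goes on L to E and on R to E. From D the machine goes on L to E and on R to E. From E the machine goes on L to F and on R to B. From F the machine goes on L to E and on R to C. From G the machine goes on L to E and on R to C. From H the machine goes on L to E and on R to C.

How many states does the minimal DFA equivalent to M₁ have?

4

States {A,D,G,H} cannot be reached from the start state, so discard them.
Initial partition by acceptance: {C,E,F} | {B}.
On input R, block {C,E,F} splits into {C,F} and {E}.
Split {C,F} by δ(·,R) → {C} and {F}.
The partition is now stable with 4 blocks: {C} | {B} | {E} | {F}.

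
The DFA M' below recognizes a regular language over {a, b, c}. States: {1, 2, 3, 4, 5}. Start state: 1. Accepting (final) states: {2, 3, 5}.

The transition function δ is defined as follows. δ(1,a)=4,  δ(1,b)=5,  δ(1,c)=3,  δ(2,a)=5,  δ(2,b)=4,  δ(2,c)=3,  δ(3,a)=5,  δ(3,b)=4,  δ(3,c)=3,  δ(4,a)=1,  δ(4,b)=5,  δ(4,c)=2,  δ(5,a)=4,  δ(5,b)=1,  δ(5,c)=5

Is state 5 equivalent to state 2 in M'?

No

Every state is reachable, so we keep all 5.
P0 = {2,3,5} | {1,4}.
On input a, block {2,3,5} splits into {2,3} and {5}.
The partition is now stable with 3 blocks: {2,3} | {1,4} | {5}.
5 and 2 end up in different blocks, so they are distinguishable. For instance, the string 'a' is accepted from only 2.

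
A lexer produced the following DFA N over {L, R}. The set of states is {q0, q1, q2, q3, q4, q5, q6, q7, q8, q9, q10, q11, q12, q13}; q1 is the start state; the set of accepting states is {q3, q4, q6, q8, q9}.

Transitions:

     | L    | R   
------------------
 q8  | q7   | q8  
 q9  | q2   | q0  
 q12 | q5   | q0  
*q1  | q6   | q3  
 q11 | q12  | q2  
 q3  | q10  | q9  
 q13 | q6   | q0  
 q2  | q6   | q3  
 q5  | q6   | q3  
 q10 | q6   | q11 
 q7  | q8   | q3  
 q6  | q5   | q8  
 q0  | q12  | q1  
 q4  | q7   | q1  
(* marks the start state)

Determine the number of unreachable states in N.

2

BFS from q1 reaches {q0, q1, q2, q3, q5, q6, q7, q8, q9, q10, q11, q12}; the 2 state(s) q4, q13 are never visited.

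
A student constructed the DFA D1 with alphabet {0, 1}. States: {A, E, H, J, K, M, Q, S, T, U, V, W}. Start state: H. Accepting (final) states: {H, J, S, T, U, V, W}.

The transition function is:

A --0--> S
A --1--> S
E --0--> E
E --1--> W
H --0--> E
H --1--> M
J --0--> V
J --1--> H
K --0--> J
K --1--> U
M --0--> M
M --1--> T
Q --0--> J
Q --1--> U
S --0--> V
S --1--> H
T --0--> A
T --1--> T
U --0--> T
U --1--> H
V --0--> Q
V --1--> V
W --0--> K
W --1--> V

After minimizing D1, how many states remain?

5

Initial partition by acceptance: {H,J,S,T,U,V,W} | {A,E,K,M,Q}.
On input 0, block {H,J,S,T,U,V,W} splits into {H,T,V,W} and {J,S,U}.
On input 1, block {H,T,V,W} splits into {T,V,W} and {H}.
On input 0, block {A,E,K,M,Q} splits into {A,K,Q} and {E,M}.
No further refinement is possible. Final partition (5 blocks): {T,V,W} | {A,K,Q} | {J,S,U} | {H} | {E,M}.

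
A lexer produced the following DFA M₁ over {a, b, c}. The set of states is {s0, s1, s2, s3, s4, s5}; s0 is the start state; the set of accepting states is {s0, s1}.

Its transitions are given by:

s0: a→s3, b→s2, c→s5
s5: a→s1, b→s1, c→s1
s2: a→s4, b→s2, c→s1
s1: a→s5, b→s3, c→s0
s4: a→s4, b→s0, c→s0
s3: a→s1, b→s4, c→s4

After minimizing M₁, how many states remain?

P0 = {s0,s1} | {s2,s3,s4,s5}.
Refine {s0,s1} on symbol c: members go to different blocks, giving {s0} and {s1}.
Split {s2,s3,s4,s5} by δ(·,a) → {s2,s4} and {s3,s5}.
Refine {s2,s4} on symbol b: members go to different blocks, giving {s2} and {s4}.
On input b, block {s3,s5} splits into {s3} and {s5}.
The partition is now stable with 6 blocks: {s0} | {s2} | {s1} | {s3} | {s4} | {s5}.

6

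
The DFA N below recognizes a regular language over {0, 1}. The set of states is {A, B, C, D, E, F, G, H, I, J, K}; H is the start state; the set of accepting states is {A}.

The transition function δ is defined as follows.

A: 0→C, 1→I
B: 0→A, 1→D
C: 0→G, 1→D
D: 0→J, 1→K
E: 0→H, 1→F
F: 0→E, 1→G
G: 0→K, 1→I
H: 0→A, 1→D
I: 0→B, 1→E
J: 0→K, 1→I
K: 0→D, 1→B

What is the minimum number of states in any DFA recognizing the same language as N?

9

All states are reachable from the start state.
Initial partition by acceptance: {A} | {B,C,D,E,F,G,H,I,J,K}.
On input 0, block {B,C,D,E,F,G,H,I,J,K} splits into {C,D,E,F,G,I,J,K} and {B,H}.
On input 0, block {C,D,E,F,G,I,J,K} splits into {C,D,F,G,J,K} and {E,I}.
Refine {C,D,F,G,J,K} on symbol 0: members go to different blocks, giving {C,D,G,J,K} and {F}.
Split {C,D,G,J,K} by δ(·,1) → {C,D} and {G,J} and {K}.
On input 1, block {C,D} splits into {C} and {D}.
On input 1, block {E,I} splits into {E} and {I}.
The partition is now stable with 9 blocks: {A} | {C} | {B,H} | {E} | {F} | {G,J} | {K} | {D} | {I}.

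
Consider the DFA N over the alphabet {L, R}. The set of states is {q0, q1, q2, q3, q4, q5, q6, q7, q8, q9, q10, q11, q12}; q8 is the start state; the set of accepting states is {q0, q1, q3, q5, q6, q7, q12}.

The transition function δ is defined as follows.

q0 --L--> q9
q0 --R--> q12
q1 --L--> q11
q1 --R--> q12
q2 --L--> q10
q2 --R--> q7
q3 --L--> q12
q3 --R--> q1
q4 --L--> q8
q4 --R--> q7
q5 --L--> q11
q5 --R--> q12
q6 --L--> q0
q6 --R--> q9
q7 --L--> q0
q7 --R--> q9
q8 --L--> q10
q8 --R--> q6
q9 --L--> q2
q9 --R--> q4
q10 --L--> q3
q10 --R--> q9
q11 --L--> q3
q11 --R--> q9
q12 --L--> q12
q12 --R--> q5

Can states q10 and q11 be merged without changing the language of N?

All states are reachable from the start state.
Initial partition by acceptance: {q0,q1,q3,q5,q6,q7,q12} | {q2,q4,q8,q9,q10,q11}.
Refine {q0,q1,q3,q5,q6,q7,q12} on symbol L: members go to different blocks, giving {q3,q6,q7,q12} and {q0,q1,q5}.
On input L, block {q3,q6,q7,q12} splits into {q3,q12} and {q6,q7}.
On input L, block {q2,q4,q8,q9,q10,q11} splits into {q2,q4,q8,q9} and {q10,q11}.
Refine {q2,q4,q8,q9} on symbol L: members go to different blocks, giving {q2,q8} and {q4,q9}.
Split {q0,q1,q5} by δ(·,L) → {q1,q5} and {q0}.
On input R, block {q4,q9} splits into {q4} and {q9}.
Stable partition: {q3,q12} | {q2,q8} | {q1,q5} | {q6,q7} | {q10,q11} | {q4} | {q0} | {q9} — 8 equivalence classes.
q10 and q11 lie in the same block of the stable partition, so they are equivalent — no string distinguishes them.

Yes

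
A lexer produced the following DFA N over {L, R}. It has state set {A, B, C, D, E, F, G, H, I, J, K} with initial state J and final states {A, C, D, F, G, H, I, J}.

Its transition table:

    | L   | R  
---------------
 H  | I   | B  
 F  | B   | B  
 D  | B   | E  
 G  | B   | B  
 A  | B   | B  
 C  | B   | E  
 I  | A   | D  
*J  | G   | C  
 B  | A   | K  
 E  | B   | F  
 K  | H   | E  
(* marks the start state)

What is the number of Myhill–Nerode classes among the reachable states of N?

7

Every state is reachable, so we keep all 11.
Initial partition by acceptance: {A,C,D,F,G,H,I,J} | {B,E,K}.
Refine {A,C,D,F,G,H,I,J} on symbol L: members go to different blocks, giving {A,C,D,F,G} and {H,I,J}.
Split {B,E,K} by δ(·,L) → {B} and {E} and {K}.
Split {A,C,D,F,G} by δ(·,R) → {A,F,G} and {C,D}.
Split {H,I,J} by δ(·,L) → {I,J} and {H}.
Stable partition: {A,F,G} | {B} | {I,J} | {E} | {K} | {C,D} | {H} — 7 equivalence classes.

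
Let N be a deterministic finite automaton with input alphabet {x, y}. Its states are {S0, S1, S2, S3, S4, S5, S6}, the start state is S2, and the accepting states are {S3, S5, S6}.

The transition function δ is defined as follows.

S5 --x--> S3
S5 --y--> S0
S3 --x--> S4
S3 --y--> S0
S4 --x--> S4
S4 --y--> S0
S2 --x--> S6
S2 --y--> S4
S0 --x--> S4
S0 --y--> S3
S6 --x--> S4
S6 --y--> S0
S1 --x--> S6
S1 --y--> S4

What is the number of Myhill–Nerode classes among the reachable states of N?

4

First remove the unreachable states {S1,S5}; 5 states remain.
Initial partition by acceptance: {S3,S6} | {S0,S2,S4}.
Split {S0,S2,S4} by δ(·,x) → {S0,S4} and {S2}.
Split {S0,S4} by δ(·,y) → {S0} and {S4}.
Stable partition: {S3,S6} | {S0} | {S2} | {S4} — 4 equivalence classes.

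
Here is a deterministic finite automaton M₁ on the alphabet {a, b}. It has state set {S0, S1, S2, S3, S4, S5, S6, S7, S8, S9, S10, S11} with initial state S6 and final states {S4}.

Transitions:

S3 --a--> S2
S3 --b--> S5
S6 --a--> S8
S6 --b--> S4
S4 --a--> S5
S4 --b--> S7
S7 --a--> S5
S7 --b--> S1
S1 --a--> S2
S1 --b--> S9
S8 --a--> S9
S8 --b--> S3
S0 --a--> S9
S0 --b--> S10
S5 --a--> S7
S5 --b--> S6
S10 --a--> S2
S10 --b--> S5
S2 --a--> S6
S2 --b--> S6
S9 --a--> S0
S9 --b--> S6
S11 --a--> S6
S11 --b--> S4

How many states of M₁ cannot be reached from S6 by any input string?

1

BFS from S6 reaches {S0, S1, S2, S3, S4, S5, S6, S7, S8, S9, S10}; the 1 state(s) S11 are never visited.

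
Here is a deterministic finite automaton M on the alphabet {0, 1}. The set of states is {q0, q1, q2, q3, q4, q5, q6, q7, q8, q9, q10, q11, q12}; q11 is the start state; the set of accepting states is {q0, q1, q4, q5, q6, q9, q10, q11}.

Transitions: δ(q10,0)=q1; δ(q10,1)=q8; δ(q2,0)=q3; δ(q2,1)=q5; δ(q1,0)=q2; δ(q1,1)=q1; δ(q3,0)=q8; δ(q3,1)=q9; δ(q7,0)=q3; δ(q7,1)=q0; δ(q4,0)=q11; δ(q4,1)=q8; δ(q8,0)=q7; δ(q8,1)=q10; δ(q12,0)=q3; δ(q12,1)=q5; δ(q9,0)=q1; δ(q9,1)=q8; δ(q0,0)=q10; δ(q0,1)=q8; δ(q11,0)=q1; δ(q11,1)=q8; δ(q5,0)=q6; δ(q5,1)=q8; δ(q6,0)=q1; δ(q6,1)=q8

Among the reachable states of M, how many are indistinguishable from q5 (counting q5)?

2

Reachable states from the start: {q0,q1,q2,q3,q5,q6,q7,q8,q9,q10,q11}. Unreachable: {q4,q12} — drop them.
P0 = {q0,q1,q5,q6,q9,q10,q11} | {q2,q3,q7,q8}.
Split {q0,q1,q5,q6,q9,q10,q11} by δ(·,0) → {q0,q5,q6,q9,q10,q11} and {q1}.
Split {q0,q5,q6,q9,q10,q11} by δ(·,0) → {q6,q9,q10,q11} and {q0,q5}.
Refine {q2,q3,q7,q8} on symbol 1: members go to different blocks, giving {q2,q7} and {q3,q8}.
Refine {q3,q8} on symbol 0: members go to different blocks, giving {q3} and {q8}.
Stable partition: {q6,q9,q10,q11} | {q2,q7} | {q1} | {q0,q5} | {q3} | {q8} — 6 equivalence classes.
State q5 belongs to the block {q0,q5}, which has 2 states.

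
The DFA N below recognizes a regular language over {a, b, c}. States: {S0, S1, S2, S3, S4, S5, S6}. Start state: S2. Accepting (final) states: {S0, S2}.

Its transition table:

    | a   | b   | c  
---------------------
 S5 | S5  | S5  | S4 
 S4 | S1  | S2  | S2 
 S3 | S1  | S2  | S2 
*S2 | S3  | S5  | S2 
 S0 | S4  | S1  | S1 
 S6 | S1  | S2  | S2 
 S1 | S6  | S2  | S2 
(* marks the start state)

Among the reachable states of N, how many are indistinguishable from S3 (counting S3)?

Reachable states from the start: {S1,S2,S3,S4,S5,S6}. Unreachable: {S0} — drop them.
Start with accepting vs non-accepting: {S2} | {S1,S3,S4,S5,S6}.
On input b, block {S1,S3,S4,S5,S6} splits into {S1,S3,S4,S6} and {S5}.
The partition is now stable with 3 blocks: {S2} | {S1,S3,S4,S6} | {S5}.
The equivalence class containing S3 is {S1,S3,S4,S6}, of size 4.

4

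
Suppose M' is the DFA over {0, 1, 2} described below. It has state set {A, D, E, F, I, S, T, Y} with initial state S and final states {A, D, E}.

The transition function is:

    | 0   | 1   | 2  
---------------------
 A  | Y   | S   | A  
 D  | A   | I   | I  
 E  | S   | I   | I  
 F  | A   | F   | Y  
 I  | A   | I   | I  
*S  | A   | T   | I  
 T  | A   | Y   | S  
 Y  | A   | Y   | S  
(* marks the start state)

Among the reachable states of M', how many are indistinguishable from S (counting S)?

4

Reachable states from the start: {A,I,S,T,Y}. Unreachable: {D,E,F} — drop them.
P0 = {A} | {I,S,T,Y}.
The partition is now stable with 2 blocks: {A} | {I,S,T,Y}.
The equivalence class containing S is {I,S,T,Y}, of size 4.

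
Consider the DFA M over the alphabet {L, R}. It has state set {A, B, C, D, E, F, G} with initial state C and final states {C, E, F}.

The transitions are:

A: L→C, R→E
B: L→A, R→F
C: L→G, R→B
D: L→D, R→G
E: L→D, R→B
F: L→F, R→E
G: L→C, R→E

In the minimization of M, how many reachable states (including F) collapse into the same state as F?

1

All states are reachable from the start state.
Initial partition by acceptance: {C,E,F} | {A,B,D,G}.
Refine {C,E,F} on symbol L: members go to different blocks, giving {C,E} and {F}.
On input L, block {A,B,D,G} splits into {A,G} and {B,D}.
Refine {C,E} on symbol L: members go to different blocks, giving {C} and {E}.
On input L, block {B,D} splits into {B} and {D}.
No further refinement is possible. Final partition (6 blocks): {C} | {A,G} | {F} | {B} | {E} | {D}.
State F belongs to the block {F}, which has 1 states.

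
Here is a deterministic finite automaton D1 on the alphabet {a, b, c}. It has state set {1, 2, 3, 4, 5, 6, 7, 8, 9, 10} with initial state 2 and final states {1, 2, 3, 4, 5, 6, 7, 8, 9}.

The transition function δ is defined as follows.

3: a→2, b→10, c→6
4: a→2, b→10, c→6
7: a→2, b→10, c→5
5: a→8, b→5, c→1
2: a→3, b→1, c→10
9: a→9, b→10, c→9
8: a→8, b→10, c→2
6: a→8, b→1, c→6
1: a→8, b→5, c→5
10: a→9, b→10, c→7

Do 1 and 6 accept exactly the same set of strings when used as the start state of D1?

Yes

Reachable states from the start: {1,2,3,5,6,7,8,9,10}. Unreachable: {4} — drop them.
Start with accepting vs non-accepting: {1,2,3,5,6,7,8,9} | {10}.
Refine {1,2,3,5,6,7,8,9} on symbol b: members go to different blocks, giving {1,2,5,6} and {3,7,8,9}.
Split {1,2,5,6} by δ(·,c) → {1,5,6} and {2}.
Refine {3,7,8,9} on symbol a: members go to different blocks, giving {3,7} and {8,9}.
Split {8,9} by δ(·,c) → {8} and {9}.
No further refinement is possible. Final partition (6 blocks): {1,5,6} | {10} | {3,7} | {2} | {8} | {9}.
1 and 6 lie in the same block of the stable partition, so they are equivalent — no string distinguishes them.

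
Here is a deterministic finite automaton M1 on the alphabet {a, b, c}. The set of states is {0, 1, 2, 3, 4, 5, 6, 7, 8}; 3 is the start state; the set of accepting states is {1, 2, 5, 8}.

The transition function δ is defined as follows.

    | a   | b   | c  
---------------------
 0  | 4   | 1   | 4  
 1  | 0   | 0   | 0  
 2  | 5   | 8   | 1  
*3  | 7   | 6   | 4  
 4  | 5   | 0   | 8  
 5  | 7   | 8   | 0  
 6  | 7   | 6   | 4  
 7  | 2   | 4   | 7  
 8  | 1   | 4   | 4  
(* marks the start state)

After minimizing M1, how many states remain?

All states are reachable from the start state.
P0 = {1,2,5,8} | {0,3,4,6,7}.
Split {1,2,5,8} by δ(·,a) → {1,5} and {2,8}.
On input b, block {1,5} splits into {1} and {5}.
Split {0,3,4,6,7} by δ(·,a) → {0,3,6} and {4} and {7}.
On input a, block {0,3,6} splits into {3,6} and {0}.
Refine {2,8} on symbol a: members go to different blocks, giving {2} and {8}.
No further refinement is possible. Final partition (8 blocks): {1} | {3,6} | {2} | {5} | {4} | {7} | {0} | {8}.

8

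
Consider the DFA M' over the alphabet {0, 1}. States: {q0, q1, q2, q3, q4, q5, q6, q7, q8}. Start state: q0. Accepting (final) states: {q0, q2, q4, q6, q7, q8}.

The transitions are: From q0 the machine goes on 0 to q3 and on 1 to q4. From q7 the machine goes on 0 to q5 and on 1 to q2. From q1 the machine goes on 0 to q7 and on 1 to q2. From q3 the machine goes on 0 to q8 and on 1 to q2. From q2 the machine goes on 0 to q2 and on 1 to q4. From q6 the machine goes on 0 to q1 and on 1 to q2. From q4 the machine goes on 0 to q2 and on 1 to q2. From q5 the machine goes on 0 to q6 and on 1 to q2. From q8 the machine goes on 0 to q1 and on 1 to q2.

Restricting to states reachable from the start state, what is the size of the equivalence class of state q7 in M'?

Initial partition by acceptance: {q0,q2,q4,q6,q7,q8} | {q1,q3,q5}.
Refine {q0,q2,q4,q6,q7,q8} on symbol 0: members go to different blocks, giving {q0,q6,q7,q8} and {q2,q4}.
No further refinement is possible. Final partition (3 blocks): {q0,q6,q7,q8} | {q1,q3,q5} | {q2,q4}.
State q7 belongs to the block {q0,q6,q7,q8}, which has 4 states.

4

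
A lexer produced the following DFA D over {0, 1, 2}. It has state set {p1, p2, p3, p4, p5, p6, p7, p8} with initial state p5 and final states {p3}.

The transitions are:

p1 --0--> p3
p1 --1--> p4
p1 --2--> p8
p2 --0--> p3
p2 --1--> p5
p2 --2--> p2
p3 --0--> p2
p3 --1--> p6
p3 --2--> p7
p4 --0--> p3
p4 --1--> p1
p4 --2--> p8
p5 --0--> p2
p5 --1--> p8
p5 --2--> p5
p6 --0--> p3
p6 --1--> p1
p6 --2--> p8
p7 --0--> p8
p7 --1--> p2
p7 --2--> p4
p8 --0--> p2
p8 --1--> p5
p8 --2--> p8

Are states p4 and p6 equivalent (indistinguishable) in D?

Every state is reachable, so we keep all 8.
Initial partition by acceptance: {p3} | {p1,p2,p4,p5,p6,p7,p8}.
Refine {p1,p2,p4,p5,p6,p7,p8} on symbol 0: members go to different blocks, giving {p1,p2,p4,p6} and {p5,p7,p8}.
Refine {p1,p2,p4,p6} on symbol 1: members go to different blocks, giving {p1,p4,p6} and {p2}.
On input 0, block {p5,p7,p8} splits into {p5,p8} and {p7}.
No further refinement is possible. Final partition (5 blocks): {p3} | {p1,p4,p6} | {p5,p8} | {p2} | {p7}.
p4 and p6 lie in the same block of the stable partition, so they are equivalent — no string distinguishes them.

Yes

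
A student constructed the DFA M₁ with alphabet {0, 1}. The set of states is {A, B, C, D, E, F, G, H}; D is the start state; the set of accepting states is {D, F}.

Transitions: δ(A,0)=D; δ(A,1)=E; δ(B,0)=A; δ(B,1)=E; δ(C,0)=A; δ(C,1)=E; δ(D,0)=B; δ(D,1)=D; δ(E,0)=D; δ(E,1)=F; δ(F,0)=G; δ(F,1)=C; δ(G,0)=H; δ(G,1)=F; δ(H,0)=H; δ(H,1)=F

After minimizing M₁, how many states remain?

6

P0 = {D,F} | {A,B,C,E,G,H}.
Refine {D,F} on symbol 1: members go to different blocks, giving {D} and {F}.
On input 0, block {A,B,C,E,G,H} splits into {B,C,G,H} and {A,E}.
On input 0, block {B,C,G,H} splits into {B,C} and {G,H}.
On input 1, block {A,E} splits into {A} and {E}.
Stable partition: {D} | {B,C} | {F} | {A} | {G,H} | {E} — 6 equivalence classes.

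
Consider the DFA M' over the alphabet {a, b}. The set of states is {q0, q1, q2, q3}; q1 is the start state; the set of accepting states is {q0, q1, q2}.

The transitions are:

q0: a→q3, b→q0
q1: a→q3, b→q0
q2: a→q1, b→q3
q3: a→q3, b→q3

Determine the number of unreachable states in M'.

Starting at q1 and following transitions, the reachable set is {q0, q1, q3}. That leaves q2 unreachable — 1 in total.

1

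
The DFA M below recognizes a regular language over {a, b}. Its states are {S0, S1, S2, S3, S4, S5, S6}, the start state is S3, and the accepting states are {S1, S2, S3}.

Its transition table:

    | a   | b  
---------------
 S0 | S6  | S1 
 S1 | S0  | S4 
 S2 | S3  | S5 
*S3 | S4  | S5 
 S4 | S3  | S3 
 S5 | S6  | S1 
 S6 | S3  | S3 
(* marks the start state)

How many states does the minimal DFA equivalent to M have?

4

Reachable states from the start: {S0,S1,S3,S4,S5,S6}. Unreachable: {S2} — drop them.
Initial partition by acceptance: {S1,S3} | {S0,S4,S5,S6}.
On input a, block {S0,S4,S5,S6} splits into {S0,S5} and {S4,S6}.
Refine {S1,S3} on symbol a: members go to different blocks, giving {S1} and {S3}.
No further refinement is possible. Final partition (4 blocks): {S1} | {S0,S5} | {S4,S6} | {S3}.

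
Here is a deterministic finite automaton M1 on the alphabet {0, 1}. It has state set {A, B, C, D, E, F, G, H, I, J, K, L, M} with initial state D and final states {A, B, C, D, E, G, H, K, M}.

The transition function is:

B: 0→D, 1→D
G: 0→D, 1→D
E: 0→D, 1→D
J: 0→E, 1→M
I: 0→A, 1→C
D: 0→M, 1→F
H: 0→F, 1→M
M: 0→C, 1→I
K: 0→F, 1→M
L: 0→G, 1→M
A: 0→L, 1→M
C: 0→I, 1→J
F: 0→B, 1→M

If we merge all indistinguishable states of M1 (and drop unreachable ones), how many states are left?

Reachable states from the start: {A,B,C,D,E,F,G,I,J,L,M}. Unreachable: {H,K} — drop them.
Start with accepting vs non-accepting: {A,B,C,D,E,G,M} | {F,I,J,L}.
Split {A,B,C,D,E,G,M} by δ(·,0) → {B,D,E,G,M} and {A,C}.
Refine {B,D,E,G,M} on symbol 0: members go to different blocks, giving {B,D,E,G} and {M}.
Split {B,D,E,G} by δ(·,0) → {B,E,G} and {D}.
Split {F,I,J,L} by δ(·,0) → {F,J,L} and {I}.
Refine {A,C} on symbol 0: members go to different blocks, giving {A} and {C}.
No further refinement is possible. Final partition (7 blocks): {B,E,G} | {F,J,L} | {A} | {M} | {D} | {I} | {C}.

7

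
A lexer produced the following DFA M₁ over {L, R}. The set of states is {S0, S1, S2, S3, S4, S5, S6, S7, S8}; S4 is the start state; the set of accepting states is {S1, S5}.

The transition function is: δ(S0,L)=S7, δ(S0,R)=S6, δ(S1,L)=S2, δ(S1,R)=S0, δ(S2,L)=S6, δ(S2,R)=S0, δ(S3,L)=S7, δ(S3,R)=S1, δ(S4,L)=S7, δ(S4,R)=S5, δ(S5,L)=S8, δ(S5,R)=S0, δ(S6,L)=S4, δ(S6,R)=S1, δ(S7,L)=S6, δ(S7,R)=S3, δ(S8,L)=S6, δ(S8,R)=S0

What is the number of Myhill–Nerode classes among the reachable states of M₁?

All states are reachable from the start state.
P0 = {S1,S5} | {S0,S2,S3,S4,S6,S7,S8}.
Split {S0,S2,S3,S4,S6,S7,S8} by δ(·,R) → {S0,S2,S7,S8} and {S3,S4,S6}.
On input L, block {S0,S2,S7,S8} splits into {S2,S7,S8} and {S0}.
Refine {S2,S7,S8} on symbol R: members go to different blocks, giving {S2,S8} and {S7}.
On input L, block {S3,S4,S6} splits into {S3,S4} and {S6}.
Stable partition: {S1,S5} | {S2,S8} | {S3,S4} | {S0} | {S7} | {S6} — 6 equivalence classes.

6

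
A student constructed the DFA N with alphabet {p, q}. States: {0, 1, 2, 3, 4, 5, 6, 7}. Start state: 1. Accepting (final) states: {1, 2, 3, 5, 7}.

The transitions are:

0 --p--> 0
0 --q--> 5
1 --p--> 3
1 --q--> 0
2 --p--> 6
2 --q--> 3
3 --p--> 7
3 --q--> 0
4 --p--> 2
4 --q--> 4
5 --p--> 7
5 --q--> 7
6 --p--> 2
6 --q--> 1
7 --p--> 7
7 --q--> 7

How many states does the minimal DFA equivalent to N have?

4

First remove the unreachable states {2,4,6}; 5 states remain.
Start with accepting vs non-accepting: {1,3,5,7} | {0}.
On input q, block {1,3,5,7} splits into {1,3} and {5,7}.
Refine {1,3} on symbol p: members go to different blocks, giving {1} and {3}.
Stable partition: {1} | {0} | {5,7} | {3} — 4 equivalence classes.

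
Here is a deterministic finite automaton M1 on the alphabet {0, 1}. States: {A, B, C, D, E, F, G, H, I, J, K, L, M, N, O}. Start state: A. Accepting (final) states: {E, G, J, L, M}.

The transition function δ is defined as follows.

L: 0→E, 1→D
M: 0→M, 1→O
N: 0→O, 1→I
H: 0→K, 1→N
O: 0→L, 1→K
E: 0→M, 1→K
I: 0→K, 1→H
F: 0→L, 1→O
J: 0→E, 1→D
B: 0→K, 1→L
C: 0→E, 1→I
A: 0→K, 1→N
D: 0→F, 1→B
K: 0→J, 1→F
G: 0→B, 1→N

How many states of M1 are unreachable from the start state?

2

Starting at A and following transitions, the reachable set is {A, B, D, E, F, H, I, J, K, L, M, N, O}. That leaves C, G unreachable — 2 in total.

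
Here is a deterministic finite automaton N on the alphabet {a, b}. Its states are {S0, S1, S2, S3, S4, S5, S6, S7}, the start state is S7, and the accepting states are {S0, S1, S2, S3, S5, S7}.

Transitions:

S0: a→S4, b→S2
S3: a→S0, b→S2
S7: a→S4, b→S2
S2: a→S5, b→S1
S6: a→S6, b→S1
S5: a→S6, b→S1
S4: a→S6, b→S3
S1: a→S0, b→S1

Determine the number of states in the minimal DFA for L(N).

3

All states are reachable from the start state.
Start with accepting vs non-accepting: {S0,S1,S2,S3,S5,S7} | {S4,S6}.
On input a, block {S0,S1,S2,S3,S5,S7} splits into {S0,S5,S7} and {S1,S2,S3}.
The partition is now stable with 3 blocks: {S0,S5,S7} | {S4,S6} | {S1,S2,S3}.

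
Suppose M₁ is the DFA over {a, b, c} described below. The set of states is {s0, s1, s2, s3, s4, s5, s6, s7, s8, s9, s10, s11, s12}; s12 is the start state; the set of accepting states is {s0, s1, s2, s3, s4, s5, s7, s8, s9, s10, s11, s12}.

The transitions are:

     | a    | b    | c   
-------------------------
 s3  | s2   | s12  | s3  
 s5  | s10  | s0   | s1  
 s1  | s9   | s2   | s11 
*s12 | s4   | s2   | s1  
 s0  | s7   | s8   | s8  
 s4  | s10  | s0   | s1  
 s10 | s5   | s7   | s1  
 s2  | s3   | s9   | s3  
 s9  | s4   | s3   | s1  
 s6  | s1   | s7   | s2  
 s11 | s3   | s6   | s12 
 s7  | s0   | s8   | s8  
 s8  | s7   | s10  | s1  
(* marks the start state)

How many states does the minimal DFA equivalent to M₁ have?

8

Initial partition by acceptance: {s0,s1,s2,s3,s4,s5,s7,s8,s9,s10,s11,s12} | {s6}.
Split {s0,s1,s2,s3,s4,s5,s7,s8,s9,s10,s11,s12} by δ(·,b) → {s0,s1,s2,s3,s4,s5,s7,s8,s9,s10,s12} and {s11}.
On input c, block {s0,s1,s2,s3,s4,s5,s7,s8,s9,s10,s12} splits into {s0,s2,s3,s4,s5,s7,s8,s9,s10,s12} and {s1}.
Refine {s0,s2,s3,s4,s5,s7,s8,s9,s10,s12} on symbol c: members go to different blocks, giving {s4,s5,s8,s9,s10,s12} and {s0,s2,s3,s7}.
On input a, block {s4,s5,s8,s9,s10,s12} splits into {s4,s5,s9,s10,s12} and {s8}.
Refine {s0,s2,s3,s7} on symbol b: members go to different blocks, giving {s0,s7} and {s2,s3}.
Refine {s4,s5,s9,s10,s12} on symbol b: members go to different blocks, giving {s4,s5,s10} and {s9,s12}.
No further refinement is possible. Final partition (8 blocks): {s4,s5,s10} | {s6} | {s11} | {s1} | {s0,s7} | {s8} | {s2,s3} | {s9,s12}.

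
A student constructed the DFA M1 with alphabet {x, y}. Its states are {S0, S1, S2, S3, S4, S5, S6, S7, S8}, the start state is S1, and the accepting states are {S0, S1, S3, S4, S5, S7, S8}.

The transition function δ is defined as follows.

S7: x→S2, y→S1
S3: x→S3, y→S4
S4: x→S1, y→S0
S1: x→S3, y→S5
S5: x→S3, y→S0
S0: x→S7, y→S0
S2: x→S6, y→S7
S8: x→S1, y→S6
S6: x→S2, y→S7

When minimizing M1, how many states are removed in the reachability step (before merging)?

1

No path from S1 leads to S8; the other 8 states are all reachable.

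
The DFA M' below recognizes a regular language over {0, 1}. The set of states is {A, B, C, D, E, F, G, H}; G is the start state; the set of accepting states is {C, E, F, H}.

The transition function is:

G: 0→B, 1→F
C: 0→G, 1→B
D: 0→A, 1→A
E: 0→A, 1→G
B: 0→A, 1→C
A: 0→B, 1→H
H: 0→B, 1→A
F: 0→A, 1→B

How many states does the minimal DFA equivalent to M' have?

States {D,E} cannot be reached from the start state, so discard them.
Start with accepting vs non-accepting: {C,F,H} | {A,B,G}.
No further refinement is possible. Final partition (2 blocks): {C,F,H} | {A,B,G}.

2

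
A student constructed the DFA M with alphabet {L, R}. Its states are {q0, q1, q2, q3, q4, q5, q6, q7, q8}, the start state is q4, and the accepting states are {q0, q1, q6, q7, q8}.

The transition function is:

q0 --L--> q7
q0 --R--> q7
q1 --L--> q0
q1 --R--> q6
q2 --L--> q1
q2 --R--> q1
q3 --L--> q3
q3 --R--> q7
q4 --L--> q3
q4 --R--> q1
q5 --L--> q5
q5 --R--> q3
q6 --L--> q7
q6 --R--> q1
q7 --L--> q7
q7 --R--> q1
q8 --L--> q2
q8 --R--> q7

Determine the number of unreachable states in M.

3

No path from q4 leads to q2, q5, q8; the other 6 states are all reachable.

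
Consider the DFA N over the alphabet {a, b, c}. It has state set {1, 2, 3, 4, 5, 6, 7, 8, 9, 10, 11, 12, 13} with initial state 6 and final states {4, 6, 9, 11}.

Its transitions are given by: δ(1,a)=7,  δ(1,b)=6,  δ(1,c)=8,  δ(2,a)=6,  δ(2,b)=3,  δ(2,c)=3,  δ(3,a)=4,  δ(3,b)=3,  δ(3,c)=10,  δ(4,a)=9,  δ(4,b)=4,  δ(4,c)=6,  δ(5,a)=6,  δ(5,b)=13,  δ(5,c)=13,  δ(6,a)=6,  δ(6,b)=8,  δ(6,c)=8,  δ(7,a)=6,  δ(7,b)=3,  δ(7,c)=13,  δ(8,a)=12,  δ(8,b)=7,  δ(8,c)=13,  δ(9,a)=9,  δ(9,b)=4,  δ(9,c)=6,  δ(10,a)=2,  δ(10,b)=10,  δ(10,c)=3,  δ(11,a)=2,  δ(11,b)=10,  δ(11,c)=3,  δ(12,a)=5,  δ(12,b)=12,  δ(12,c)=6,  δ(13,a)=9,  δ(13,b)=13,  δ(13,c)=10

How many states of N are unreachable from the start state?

2

BFS from 6 reaches {2, 3, 4, 5, 6, 7, 8, 9, 10, 12, 13}; the 2 state(s) 1, 11 are never visited.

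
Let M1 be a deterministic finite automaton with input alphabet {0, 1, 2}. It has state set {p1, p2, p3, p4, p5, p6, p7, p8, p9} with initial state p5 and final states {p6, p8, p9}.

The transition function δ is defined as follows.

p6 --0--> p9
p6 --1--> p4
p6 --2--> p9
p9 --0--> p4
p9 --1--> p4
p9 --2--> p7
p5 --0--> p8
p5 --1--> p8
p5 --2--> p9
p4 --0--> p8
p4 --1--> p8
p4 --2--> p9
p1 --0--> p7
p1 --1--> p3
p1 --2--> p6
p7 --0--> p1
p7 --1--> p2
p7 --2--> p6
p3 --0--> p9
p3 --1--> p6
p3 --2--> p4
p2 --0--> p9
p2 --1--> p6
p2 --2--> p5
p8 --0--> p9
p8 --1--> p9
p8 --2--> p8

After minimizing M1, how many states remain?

Every state is reachable, so we keep all 9.
Start with accepting vs non-accepting: {p6,p8,p9} | {p1,p2,p3,p4,p5,p7}.
Refine {p6,p8,p9} on symbol 0: members go to different blocks, giving {p6,p8} and {p9}.
On input 1, block {p6,p8} splits into {p6} and {p8}.
Split {p1,p2,p3,p4,p5,p7} by δ(·,0) → {p1,p7} and {p2,p3} and {p4,p5}.
The partition is now stable with 6 blocks: {p6} | {p1,p7} | {p9} | {p8} | {p2,p3} | {p4,p5}.

6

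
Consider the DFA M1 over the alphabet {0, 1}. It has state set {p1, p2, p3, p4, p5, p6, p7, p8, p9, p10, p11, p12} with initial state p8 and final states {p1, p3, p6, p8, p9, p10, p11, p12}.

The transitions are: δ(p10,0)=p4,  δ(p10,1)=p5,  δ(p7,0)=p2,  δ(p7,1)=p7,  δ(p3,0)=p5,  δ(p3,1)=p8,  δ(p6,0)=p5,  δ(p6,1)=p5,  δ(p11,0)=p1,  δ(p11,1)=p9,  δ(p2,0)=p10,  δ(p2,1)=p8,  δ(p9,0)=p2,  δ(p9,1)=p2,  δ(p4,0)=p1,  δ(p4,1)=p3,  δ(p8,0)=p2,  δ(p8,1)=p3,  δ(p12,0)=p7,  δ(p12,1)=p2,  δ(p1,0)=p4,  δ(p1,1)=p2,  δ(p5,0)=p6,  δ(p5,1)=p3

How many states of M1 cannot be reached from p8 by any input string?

Starting at p8 and following transitions, the reachable set is {p1, p2, p3, p4, p5, p6, p8, p10}. That leaves p7, p9, p11, p12 unreachable — 4 in total.

4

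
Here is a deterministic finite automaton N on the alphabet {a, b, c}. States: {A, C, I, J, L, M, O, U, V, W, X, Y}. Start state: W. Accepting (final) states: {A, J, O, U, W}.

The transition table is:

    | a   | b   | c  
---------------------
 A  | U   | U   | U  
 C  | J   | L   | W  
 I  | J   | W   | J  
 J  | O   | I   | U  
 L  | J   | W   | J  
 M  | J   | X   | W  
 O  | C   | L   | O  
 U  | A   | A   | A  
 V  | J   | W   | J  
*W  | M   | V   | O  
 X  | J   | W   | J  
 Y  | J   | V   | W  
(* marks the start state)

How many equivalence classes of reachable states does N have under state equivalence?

Reachable states from the start: {A,C,I,J,L,M,O,U,V,W,X}. Unreachable: {Y} — drop them.
Initial partition by acceptance: {A,J,O,U,W} | {C,I,L,M,V,X}.
Refine {A,J,O,U,W} on symbol a: members go to different blocks, giving {A,J,U} and {O,W}.
Split {A,J,U} by δ(·,a) → {A,U} and {J}.
Refine {C,I,L,M,V,X} on symbol b: members go to different blocks, giving {I,L,V,X} and {C,M}.
No further refinement is possible. Final partition (5 blocks): {A,U} | {I,L,V,X} | {O,W} | {J} | {C,M}.

5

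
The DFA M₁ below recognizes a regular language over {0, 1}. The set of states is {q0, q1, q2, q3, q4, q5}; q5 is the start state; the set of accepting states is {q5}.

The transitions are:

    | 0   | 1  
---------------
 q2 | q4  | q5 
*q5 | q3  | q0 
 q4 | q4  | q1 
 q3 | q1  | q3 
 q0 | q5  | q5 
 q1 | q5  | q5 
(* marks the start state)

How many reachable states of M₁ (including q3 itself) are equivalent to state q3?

1

Reachable states from the start: {q0,q1,q3,q5}. Unreachable: {q2,q4} — drop them.
Start with accepting vs non-accepting: {q5} | {q0,q1,q3}.
Refine {q0,q1,q3} on symbol 0: members go to different blocks, giving {q0,q1} and {q3}.
The partition is now stable with 3 blocks: {q5} | {q0,q1} | {q3}.
The equivalence class containing q3 is {q3}, of size 1.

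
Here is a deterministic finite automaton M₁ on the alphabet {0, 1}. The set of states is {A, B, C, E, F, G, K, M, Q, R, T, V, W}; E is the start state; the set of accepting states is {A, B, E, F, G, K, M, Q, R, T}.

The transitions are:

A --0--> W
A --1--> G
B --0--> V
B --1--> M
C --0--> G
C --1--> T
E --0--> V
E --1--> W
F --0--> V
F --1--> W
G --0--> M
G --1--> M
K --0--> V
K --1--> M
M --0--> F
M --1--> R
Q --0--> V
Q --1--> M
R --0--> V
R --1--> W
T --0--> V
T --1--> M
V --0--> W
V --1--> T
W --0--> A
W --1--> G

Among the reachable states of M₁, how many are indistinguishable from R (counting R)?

3

Reachable states from the start: {A,E,F,G,M,R,T,V,W}. Unreachable: {B,C,K,Q} — drop them.
Start with accepting vs non-accepting: {A,E,F,G,M,R,T} | {V,W}.
Refine {A,E,F,G,M,R,T} on symbol 0: members go to different blocks, giving {A,E,F,R,T} and {G,M}.
On input 1, block {A,E,F,R,T} splits into {E,F,R} and {A,T}.
Split {V,W} by δ(·,0) → {W} and {V}.
On input 0, block {G,M} splits into {M} and {G}.
Refine {A,T} on symbol 0: members go to different blocks, giving {T} and {A}.
Stable partition: {E,F,R} | {W} | {M} | {T} | {V} | {G} | {A} — 7 equivalence classes.
The equivalence class containing R is {E,F,R}, of size 3.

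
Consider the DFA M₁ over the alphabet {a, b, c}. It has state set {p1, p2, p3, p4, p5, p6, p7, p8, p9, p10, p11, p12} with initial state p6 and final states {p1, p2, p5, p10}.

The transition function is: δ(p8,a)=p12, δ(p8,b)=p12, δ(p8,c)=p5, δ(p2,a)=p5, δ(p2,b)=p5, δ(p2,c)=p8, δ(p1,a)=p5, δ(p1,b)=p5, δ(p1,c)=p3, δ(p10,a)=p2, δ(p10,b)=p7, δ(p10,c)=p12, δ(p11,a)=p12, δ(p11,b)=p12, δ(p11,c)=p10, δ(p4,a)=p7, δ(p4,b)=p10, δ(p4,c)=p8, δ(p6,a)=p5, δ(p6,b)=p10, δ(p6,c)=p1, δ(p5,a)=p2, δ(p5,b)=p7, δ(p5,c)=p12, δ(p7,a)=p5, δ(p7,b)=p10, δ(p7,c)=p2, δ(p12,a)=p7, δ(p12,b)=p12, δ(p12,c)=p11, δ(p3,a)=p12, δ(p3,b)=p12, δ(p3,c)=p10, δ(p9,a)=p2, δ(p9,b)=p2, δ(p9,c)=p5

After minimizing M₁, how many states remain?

States {p4,p9} cannot be reached from the start state, so discard them.
Start with accepting vs non-accepting: {p1,p2,p5,p10} | {p3,p6,p7,p8,p11,p12}.
Refine {p1,p2,p5,p10} on symbol b: members go to different blocks, giving {p1,p2} and {p5,p10}.
Split {p3,p6,p7,p8,p11,p12} by δ(·,a) → {p3,p8,p11,p12} and {p6,p7}.
On input a, block {p3,p8,p11,p12} splits into {p3,p8,p11} and {p12}.
Stable partition: {p1,p2} | {p3,p8,p11} | {p5,p10} | {p6,p7} | {p12} — 5 equivalence classes.

5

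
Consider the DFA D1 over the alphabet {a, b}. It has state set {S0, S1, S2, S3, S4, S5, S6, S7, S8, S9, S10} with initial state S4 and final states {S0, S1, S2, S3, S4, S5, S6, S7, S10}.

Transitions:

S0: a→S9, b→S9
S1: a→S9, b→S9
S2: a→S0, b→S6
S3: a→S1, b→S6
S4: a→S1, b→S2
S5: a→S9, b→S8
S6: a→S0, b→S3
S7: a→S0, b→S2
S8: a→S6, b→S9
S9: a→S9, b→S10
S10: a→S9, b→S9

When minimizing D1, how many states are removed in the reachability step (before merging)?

3

BFS from S4 reaches {S0, S1, S2, S3, S4, S6, S9, S10}; the 3 state(s) S5, S7, S8 are never visited.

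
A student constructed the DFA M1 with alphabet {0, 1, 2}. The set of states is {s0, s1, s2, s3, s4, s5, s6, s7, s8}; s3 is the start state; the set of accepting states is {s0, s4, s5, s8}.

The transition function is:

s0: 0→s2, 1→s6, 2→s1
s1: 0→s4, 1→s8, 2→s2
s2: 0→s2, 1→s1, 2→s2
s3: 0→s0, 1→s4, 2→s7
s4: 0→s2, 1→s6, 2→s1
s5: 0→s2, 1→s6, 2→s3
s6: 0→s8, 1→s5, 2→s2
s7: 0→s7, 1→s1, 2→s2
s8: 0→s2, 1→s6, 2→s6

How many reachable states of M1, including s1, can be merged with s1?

P0 = {s0,s4,s5,s8} | {s1,s2,s3,s6,s7}.
On input 0, block {s1,s2,s3,s6,s7} splits into {s1,s3,s6} and {s2,s7}.
Stable partition: {s0,s4,s5,s8} | {s1,s3,s6} | {s2,s7} — 3 equivalence classes.
The equivalence class containing s1 is {s1,s3,s6}, of size 3.

3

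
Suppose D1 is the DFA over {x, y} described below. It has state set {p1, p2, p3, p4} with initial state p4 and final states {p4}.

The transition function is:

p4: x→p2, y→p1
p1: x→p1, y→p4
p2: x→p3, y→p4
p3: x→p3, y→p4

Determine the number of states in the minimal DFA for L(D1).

2

Initial partition by acceptance: {p4} | {p1,p2,p3}.
The partition is now stable with 2 blocks: {p4} | {p1,p2,p3}.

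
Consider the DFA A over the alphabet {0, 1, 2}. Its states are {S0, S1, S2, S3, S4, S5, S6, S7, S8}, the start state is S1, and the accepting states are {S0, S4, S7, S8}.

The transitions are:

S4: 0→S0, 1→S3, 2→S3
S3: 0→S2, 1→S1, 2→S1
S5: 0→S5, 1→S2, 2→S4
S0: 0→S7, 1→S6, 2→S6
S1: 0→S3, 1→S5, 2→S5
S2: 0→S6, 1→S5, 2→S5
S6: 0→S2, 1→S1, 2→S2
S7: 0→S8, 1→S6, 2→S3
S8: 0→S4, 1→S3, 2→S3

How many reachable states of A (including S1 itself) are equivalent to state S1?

Every state is reachable, so we keep all 9.
Initial partition by acceptance: {S0,S4,S7,S8} | {S1,S2,S3,S5,S6}.
Refine {S1,S2,S3,S5,S6} on symbol 2: members go to different blocks, giving {S1,S2,S3,S6} and {S5}.
On input 1, block {S1,S2,S3,S6} splits into {S1,S2} and {S3,S6}.
The partition is now stable with 4 blocks: {S0,S4,S7,S8} | {S1,S2} | {S5} | {S3,S6}.
State S1 belongs to the block {S1,S2}, which has 2 states.

2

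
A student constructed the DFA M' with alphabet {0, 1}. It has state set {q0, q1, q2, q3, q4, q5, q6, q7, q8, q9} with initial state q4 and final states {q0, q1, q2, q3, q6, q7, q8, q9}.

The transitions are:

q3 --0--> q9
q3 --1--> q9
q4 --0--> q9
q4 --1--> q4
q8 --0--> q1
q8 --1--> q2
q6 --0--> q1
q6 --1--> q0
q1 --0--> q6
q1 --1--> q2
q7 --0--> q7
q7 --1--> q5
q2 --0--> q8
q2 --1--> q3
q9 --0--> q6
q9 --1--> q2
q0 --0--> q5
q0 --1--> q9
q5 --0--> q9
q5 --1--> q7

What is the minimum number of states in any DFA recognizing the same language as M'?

9

Start with accepting vs non-accepting: {q0,q1,q2,q3,q6,q7,q8,q9} | {q4,q5}.
Split {q0,q1,q2,q3,q6,q7,q8,q9} by δ(·,0) → {q1,q2,q3,q6,q7,q8,q9} and {q0}.
On input 1, block {q1,q2,q3,q6,q7,q8,q9} splits into {q1,q2,q3,q8,q9} and {q6} and {q7}.
On input 0, block {q1,q2,q3,q8,q9} splits into {q2,q3,q8} and {q1,q9}.
Refine {q2,q3,q8} on symbol 0: members go to different blocks, giving {q3,q8} and {q2}.
Split {q3,q8} by δ(·,1) → {q3} and {q8}.
Refine {q4,q5} on symbol 1: members go to different blocks, giving {q4} and {q5}.
No further refinement is possible. Final partition (9 blocks): {q3} | {q4} | {q0} | {q6} | {q7} | {q1,q9} | {q2} | {q8} | {q5}.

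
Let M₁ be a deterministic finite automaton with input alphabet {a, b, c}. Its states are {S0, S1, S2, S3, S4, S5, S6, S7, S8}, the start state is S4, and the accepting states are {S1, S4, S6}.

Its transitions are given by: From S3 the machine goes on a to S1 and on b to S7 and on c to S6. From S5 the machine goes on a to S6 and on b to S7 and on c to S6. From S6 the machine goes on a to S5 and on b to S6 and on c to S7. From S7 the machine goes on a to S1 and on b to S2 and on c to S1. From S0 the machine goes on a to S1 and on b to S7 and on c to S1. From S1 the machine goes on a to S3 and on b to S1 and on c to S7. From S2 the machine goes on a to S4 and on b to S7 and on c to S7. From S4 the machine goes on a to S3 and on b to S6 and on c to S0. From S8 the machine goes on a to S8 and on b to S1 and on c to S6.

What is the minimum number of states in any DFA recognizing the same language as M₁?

Reachable states from the start: {S0,S1,S2,S3,S4,S5,S6,S7}. Unreachable: {S8} — drop them.
P0 = {S1,S4,S6} | {S0,S2,S3,S5,S7}.
Split {S0,S2,S3,S5,S7} by δ(·,c) → {S0,S3,S5,S7} and {S2}.
On input b, block {S0,S3,S5,S7} splits into {S0,S3,S5} and {S7}.
On input c, block {S1,S4,S6} splits into {S1,S6} and {S4}.
Stable partition: {S1,S6} | {S0,S3,S5} | {S2} | {S7} | {S4} — 5 equivalence classes.

5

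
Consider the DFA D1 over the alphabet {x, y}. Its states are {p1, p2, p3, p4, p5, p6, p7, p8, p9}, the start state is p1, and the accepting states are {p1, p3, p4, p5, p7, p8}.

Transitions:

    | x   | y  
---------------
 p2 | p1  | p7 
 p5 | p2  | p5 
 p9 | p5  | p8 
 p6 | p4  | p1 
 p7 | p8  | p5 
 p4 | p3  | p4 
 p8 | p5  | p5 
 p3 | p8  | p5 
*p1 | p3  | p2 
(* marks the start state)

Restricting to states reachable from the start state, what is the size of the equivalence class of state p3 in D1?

2

Reachable states from the start: {p1,p2,p3,p5,p7,p8}. Unreachable: {p4,p6,p9} — drop them.
Initial partition by acceptance: {p1,p3,p5,p7,p8} | {p2}.
On input x, block {p1,p3,p5,p7,p8} splits into {p1,p3,p7,p8} and {p5}.
Refine {p1,p3,p7,p8} on symbol x: members go to different blocks, giving {p1,p3,p7} and {p8}.
Refine {p1,p3,p7} on symbol x: members go to different blocks, giving {p3,p7} and {p1}.
No further refinement is possible. Final partition (5 blocks): {p3,p7} | {p2} | {p5} | {p8} | {p1}.
State p3 belongs to the block {p3,p7}, which has 2 states.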